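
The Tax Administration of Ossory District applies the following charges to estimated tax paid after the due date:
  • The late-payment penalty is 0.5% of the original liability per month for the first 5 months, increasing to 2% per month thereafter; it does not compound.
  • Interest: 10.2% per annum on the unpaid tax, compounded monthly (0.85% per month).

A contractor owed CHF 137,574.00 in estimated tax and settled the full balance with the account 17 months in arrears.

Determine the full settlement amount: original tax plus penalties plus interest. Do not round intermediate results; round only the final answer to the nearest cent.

Penalty, months 1–5: 5 × 0.5% × CHF 137,574.00 = CHF 3,439.35
Penalty, months 6–17: 12 × 2% × CHF 137,574.00 = CHF 33,017.76
Interest: CHF 137,574.00 × ((1 + 0.0085)^17 − 1) = CHF 137,574.00 × 0.1547563… = CHF 21,290.4443…
Total = CHF 137,574.00 + CHF 36,457.1100 + CHF 21,290.4443… = CHF 195,321.55

CHF 195,321.55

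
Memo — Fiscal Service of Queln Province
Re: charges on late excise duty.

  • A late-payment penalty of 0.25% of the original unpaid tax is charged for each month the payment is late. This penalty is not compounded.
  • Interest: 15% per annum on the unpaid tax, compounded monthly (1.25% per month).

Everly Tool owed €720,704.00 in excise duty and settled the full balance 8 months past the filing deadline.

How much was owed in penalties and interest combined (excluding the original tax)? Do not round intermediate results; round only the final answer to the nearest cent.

€89,717.63

Late-payment penalty = 0.25% × €720,704.00 × 8 mo = €14,414.08
Interest: €720,704.00 × ((1 + 0.0125)^8 − 1) = €720,704.00 × 0.1044861… = €75,303.5511…
Penalties + interest = €14,414.0800 + €75,303.5511… = €89,717.63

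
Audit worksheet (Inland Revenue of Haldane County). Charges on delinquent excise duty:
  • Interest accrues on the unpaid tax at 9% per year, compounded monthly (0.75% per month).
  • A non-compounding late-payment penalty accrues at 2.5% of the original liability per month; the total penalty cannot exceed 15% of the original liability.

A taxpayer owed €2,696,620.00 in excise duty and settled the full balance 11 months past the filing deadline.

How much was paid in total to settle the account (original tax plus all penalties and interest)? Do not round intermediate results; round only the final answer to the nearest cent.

€3,332,117.37

Penalty (uncapped): 11 × 2.5% × €2,696,620.00 = €741,570.50; cap = 15% × €2,696,620.00 = €404,493.00 → penalty = €404,493.00
Interest: €2,696,620.00 × ((1 + 0.0075)^11 − 1) = €2,696,620.00 × 0.0856644… = €231,004.3736…
Total = €2,696,620.00 + €404,493.0000 + €231,004.3736… = €3,332,117.37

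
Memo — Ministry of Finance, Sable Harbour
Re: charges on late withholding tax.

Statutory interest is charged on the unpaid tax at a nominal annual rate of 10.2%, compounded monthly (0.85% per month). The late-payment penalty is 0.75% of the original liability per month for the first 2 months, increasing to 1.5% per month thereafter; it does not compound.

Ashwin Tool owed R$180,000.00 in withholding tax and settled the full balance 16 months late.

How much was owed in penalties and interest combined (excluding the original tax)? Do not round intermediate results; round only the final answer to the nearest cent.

R$66,604.25

Penalty, months 1–2: 2 × 0.75% × R$180,000.00 = R$2,700.00
Penalty, months 3–16: 14 × 1.5% × R$180,000.00 = R$37,800.00
Interest: R$180,000.00 × ((1 + 0.0085)^16 − 1) = R$180,000.00 × 0.1450236… = R$26,104.2493…
Penalties + interest = R$40,500.0000 + R$26,104.2493… = R$66,604.25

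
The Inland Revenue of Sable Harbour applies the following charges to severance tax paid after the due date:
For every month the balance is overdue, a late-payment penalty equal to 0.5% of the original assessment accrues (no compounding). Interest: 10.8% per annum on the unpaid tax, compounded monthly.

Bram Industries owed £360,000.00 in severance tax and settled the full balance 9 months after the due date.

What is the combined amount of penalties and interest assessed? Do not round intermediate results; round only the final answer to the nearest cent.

£46,432.11

Late-payment penalty = 0.5% × £360,000.00 × 9 mo = £16,200.00
Interest (10.8%/yr ÷ 12 = 0.9%/month): £360,000.00 × ((1 + 0.009)^9 − 1) = £30,232.1053…
Penalties + interest = £16,200.0000 + £30,232.1053… = £46,432.11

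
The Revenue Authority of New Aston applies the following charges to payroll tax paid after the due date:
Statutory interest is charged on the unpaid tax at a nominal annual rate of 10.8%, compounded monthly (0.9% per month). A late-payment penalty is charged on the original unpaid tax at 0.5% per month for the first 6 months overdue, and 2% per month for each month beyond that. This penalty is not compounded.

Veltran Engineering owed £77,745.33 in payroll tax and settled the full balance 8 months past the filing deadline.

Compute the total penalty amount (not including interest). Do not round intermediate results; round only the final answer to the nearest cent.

Penalty, months 1–6: 6 × 0.5% × £77,745.33 = £2,332.36…
Penalty, months 7–8: 2 × 2% × £77,745.33 = £3,109.81…
Total penalty = £2,332.36… + £3,109.81… = £5,442.17

£5,442.17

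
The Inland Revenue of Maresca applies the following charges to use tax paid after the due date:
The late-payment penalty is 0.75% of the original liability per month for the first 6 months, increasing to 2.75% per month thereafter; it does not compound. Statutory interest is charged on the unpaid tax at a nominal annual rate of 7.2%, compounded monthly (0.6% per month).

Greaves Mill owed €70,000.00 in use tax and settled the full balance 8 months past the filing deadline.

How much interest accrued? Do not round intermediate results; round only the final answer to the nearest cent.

Interest: €70,000.00 × ((1 + 0.006)^8 − 1) = €70,000.00 × 0.0490202… = €3,431.4131…

€3,431.41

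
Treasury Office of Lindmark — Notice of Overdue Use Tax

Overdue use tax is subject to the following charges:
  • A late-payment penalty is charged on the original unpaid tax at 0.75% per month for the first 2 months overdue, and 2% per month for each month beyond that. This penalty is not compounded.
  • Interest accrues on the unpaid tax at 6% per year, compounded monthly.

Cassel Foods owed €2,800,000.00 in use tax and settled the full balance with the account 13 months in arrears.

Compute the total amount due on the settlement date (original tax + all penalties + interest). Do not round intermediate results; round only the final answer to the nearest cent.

Penalty, months 1–2: 2 × 0.75% × €2,800,000.00 = €42,000.00
Penalty, months 3–13: 11 × 2% × €2,800,000.00 = €616,000.00
Interest (6%/yr ÷ 12 = 0.5%/month): €2,800,000.00 × ((1 + 0.005)^13 − 1) = €187,561.3626…
Total = €2,800,000.00 + €658,000.0000 + €187,561.3626… = €3,645,561.36

€3,645,561.36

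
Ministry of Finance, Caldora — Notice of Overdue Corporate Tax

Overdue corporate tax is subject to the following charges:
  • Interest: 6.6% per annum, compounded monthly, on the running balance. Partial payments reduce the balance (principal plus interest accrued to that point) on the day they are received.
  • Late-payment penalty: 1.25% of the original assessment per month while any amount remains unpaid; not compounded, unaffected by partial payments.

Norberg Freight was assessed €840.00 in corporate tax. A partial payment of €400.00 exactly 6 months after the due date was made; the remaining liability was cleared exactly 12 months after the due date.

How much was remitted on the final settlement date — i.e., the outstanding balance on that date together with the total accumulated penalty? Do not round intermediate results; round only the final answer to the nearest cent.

Monthly rate = 6.6% ÷ 12 = 0.55%
Balance at month 6: €840.0000 × (1 + 0.0055)^6 = €868.1040…
After €400.00 payment: €868.1040… − €400.00 = €468.1040…
Balance at month 12: €468.1040… × (1 + 0.0055)^6 = €483.7654…
Penalty: 12 × 1.25% × €840.00 = €126.00
Final settlement = outstanding balance + penalty = €483.7654… + €126.00 = €609.77

€609.77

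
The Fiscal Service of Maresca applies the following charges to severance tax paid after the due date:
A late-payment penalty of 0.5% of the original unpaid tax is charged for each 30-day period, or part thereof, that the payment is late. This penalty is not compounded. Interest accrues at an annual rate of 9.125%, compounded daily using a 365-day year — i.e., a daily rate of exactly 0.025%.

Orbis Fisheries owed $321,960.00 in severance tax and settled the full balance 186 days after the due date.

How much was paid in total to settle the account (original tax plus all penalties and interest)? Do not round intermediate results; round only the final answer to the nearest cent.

$348,551.32

Penalty periods: ⌈186/30⌉ = 7; penalty = 7 × 0.5% × $321,960.00 = $11,268.60
Interest: $321,960.00 × ((1 + 0.00025)^186 − 1) = $321,960.00 × 0.04759199… = $15,322.7174…
Total = $321,960.00 + $11,268.6000 + $15,322.7174… = $348,551.32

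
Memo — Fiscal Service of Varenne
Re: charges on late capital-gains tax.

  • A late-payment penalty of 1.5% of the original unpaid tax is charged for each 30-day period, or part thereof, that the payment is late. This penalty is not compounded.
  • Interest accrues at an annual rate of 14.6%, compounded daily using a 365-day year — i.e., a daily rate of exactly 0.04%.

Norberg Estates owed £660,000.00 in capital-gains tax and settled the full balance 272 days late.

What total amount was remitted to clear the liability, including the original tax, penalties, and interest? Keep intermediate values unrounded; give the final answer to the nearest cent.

Penalty periods: ⌈272/30⌉ = 10; penalty = 10 × 1.5% × £660,000.00 = £99,000.00
Interest: £660,000.00 × ((1 + 0.0004)^272 − 1) = £660,000.00 × 0.11491509… = £75,843.9566…
Total = £660,000.00 + £99,000.0000 + £75,843.9566… = £834,843.96

£834,843.96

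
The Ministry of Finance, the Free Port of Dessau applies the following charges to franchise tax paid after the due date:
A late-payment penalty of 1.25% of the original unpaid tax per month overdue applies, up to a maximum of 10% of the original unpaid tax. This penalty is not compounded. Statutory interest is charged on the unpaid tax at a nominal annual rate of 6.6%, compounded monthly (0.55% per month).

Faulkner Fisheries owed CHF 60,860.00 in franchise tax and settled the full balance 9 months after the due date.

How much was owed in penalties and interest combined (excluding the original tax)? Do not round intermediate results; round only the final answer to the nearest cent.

Penalty (uncapped): 9 × 1.25% × CHF 60,860.00 = CHF 6,846.75; cap = 10% × CHF 60,860.00 = CHF 6,086.00 → penalty = CHF 6,086.00
Interest: CHF 60,860.00 × ((1 + 0.0055)^9 − 1) = CHF 60,860.00 × 0.0506031… = CHF 3,079.7041…
Penalties + interest = CHF 6,086.0000 + CHF 3,079.7041… = CHF 9,165.70

CHF 9,165.70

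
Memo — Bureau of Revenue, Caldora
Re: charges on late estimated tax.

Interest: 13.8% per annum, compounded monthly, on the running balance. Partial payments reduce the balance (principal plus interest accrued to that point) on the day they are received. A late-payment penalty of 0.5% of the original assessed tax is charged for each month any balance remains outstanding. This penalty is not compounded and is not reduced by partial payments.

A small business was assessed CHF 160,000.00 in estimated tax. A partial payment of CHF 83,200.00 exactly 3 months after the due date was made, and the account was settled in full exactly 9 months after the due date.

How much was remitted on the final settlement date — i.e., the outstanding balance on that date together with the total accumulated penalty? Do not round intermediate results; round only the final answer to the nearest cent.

CHF 95,434.16

Monthly rate = 13.8% ÷ 12 = 1.15%
Balance at month 3: CHF 160,000.0000 × (1 + 0.0115)^3 = CHF 165,583.7233…
After CHF 83,200.00 payment: CHF 165,583.7233… − CHF 83,200.00 = CHF 82,383.7233…
Balance at month 9: CHF 82,383.7233… × (1 + 0.0115)^6 = CHF 88,234.1566…
Penalty: 9 × 0.5% × CHF 160,000.00 = CHF 7,200.00
Final settlement = outstanding balance + penalty = CHF 88,234.1566… + CHF 7,200.00 = CHF 95,434.16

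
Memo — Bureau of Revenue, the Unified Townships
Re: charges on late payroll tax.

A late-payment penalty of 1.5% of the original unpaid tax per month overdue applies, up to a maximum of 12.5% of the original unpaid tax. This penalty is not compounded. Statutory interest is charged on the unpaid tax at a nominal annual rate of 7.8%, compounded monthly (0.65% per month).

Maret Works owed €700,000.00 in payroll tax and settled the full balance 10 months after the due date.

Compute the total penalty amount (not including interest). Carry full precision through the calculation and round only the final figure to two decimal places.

Penalty (uncapped): 10 × 1.5% × €700,000.00 = €105,000.00; cap = 12.5% × €700,000.00 = €87,500.00 → penalty = €87,500.00

€87,500.00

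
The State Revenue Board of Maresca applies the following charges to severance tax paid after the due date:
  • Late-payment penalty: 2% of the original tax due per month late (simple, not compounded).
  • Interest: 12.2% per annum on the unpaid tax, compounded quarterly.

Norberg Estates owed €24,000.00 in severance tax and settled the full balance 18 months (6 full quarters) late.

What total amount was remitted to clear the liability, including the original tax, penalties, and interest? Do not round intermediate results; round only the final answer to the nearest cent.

€37,380.82

Late-payment penalty: 18 × 2% × €24,000.00 = €8,640.00
Interest (12.2%/yr ÷ 4 = 3.05%/quarter): €24,000.00 × ((1 + 0.0305)^6 − 1) = €4,740.8242…
Total = €24,000.00 + €8,640.0000 + €4,740.8242… = €37,380.82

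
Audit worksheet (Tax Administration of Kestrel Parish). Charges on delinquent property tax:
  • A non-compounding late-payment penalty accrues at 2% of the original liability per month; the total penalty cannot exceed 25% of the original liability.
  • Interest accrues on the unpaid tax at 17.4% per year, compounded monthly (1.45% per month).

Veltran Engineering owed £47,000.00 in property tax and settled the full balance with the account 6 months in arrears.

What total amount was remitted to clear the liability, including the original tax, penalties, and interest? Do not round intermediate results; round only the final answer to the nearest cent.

Penalty: 6 × 2% × £47,000.00 = £5,640.00 (below the 25% cap of £11,750.00)
Interest: £47,000.00 × ((1 + 0.0145)^6 − 1) = £47,000.00 × 0.0902154… = £4,240.1233…
Total = £47,000.00 + £5,640.0000 + £4,240.1233… = £56,880.12

£56,880.12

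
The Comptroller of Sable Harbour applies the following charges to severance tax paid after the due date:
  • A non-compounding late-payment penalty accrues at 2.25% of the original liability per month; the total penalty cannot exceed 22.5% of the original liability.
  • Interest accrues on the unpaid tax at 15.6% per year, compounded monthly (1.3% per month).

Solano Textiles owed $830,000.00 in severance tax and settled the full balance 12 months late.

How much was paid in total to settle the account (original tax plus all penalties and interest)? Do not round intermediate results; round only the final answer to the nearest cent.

$1,155,900.97

Penalty (uncapped): 12 × 2.25% × $830,000.00 = $224,100.00; cap = 22.5% × $830,000.00 = $186,750.00 → penalty = $186,750.00
Interest: $830,000.00 × ((1 + 0.013)^12 − 1) = $830,000.00 × 0.1676518… = $139,150.9743…
Total = $830,000.00 + $186,750.0000 + $139,150.9743… = $1,155,900.97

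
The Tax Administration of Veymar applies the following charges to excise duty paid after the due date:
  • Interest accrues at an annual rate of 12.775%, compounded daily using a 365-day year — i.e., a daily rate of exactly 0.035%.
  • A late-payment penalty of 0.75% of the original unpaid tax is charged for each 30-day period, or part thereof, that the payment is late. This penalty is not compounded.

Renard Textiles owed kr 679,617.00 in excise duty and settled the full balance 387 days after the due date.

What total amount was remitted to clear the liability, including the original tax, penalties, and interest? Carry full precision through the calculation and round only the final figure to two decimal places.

kr 844,440.98

Penalty periods: ⌈387/30⌉ = 13; penalty = 13 × 0.75% × kr 679,617.00 = kr 66,262.66…
Interest: kr 679,617.00 × ((1 + 0.00035)^387 − 1) = kr 679,617.00 × 0.14502481… = kr 98,561.3239…
Total = kr 679,617.00 + kr 66,262.6575 + kr 98,561.3239… = kr 844,440.98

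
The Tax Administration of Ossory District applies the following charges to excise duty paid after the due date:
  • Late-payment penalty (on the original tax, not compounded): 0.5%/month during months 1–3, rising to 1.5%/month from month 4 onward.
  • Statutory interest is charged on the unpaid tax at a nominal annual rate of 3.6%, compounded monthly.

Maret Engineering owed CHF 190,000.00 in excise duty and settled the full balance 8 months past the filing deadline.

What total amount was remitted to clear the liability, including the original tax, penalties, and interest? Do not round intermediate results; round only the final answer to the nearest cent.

CHF 211,708.17

Penalty, months 1–3: 3 × 0.5% × CHF 190,000.00 = CHF 2,850.00
Penalty, months 4–8: 5 × 1.5% × CHF 190,000.00 = CHF 14,250.00
Interest (3.6%/yr ÷ 12 = 0.3%/month): CHF 190,000.00 × ((1 + 0.003)^8 − 1) = CHF 4,608.1684…
Total = CHF 190,000.00 + CHF 17,100.0000 + CHF 4,608.1684… = CHF 211,708.17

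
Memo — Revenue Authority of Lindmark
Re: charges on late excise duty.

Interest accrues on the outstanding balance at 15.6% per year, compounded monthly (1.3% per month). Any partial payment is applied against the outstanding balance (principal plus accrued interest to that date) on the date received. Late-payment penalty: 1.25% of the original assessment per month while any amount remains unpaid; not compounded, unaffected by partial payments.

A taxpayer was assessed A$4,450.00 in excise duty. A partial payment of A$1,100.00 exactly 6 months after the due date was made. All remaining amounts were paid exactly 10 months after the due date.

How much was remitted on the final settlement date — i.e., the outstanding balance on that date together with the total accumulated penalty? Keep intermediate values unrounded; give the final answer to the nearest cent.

A$4,461.47

Balance at month 6: A$4,450.0000 × (1 + 0.013)^6 = A$4,808.5782…
After A$1,100.00 payment: A$4,808.5782… − A$1,100.00 = A$3,708.5782…
Balance at month 10: A$3,708.5782… × (1 + 0.013)^4 = A$3,905.2175…
Penalty: 10 × 1.25% × A$4,450.00 = A$556.25
Final settlement = outstanding balance + penalty = A$3,905.2175… + A$556.25 = A$4,461.47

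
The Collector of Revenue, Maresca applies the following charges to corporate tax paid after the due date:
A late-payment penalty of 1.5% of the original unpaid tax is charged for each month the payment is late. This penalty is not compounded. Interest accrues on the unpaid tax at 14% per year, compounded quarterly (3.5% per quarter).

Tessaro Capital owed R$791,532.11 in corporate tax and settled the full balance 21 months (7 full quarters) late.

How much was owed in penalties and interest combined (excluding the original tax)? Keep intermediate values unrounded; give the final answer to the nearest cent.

Late-payment penalty: 21 × 1.5% × R$791,532.11 = R$249,332.61…
Interest: R$791,532.11 × ((1 + 0.035)^7 − 1) = R$791,532.11 × 0.2722793… = R$215,517.7794…
Penalties + interest = R$249,332.6147… + R$215,517.7794… = R$464,850.39

R$464,850.39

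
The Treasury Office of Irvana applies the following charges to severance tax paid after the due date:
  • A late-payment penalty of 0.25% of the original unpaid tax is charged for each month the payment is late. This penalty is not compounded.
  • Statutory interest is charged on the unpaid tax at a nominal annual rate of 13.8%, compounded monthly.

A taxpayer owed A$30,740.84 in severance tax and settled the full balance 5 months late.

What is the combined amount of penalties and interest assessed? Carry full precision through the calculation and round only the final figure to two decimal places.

Late-payment penalty = 0.25% × A$30,740.84 × 5 mo = A$384.26…
Interest (13.8%/yr ÷ 12 = 1.15%/month): A$30,740.84 × ((1 + 0.0115)^5 − 1) = A$1,808.7233…
Penalties + interest = A$384.2605 + A$1,808.7233… = A$2,192.98

A$2,192.98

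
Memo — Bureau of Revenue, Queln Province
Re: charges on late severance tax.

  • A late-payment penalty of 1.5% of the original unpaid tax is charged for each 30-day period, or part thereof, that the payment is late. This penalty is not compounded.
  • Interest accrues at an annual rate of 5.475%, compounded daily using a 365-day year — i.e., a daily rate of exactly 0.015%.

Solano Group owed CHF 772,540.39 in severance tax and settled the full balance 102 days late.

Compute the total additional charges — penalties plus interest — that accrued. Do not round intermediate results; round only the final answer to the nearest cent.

CHF 58,262.28

Penalty periods: ⌈102/30⌉ = 4; penalty = 4 × 1.5% × CHF 772,540.39 = CHF 46,352.42…
Interest: CHF 772,540.39 × ((1 + 0.00015)^102 − 1) = CHF 772,540.39 × 0.01541648… = CHF 11,909.8528…
Penalties + interest = CHF 46,352.4234 + CHF 11,909.8528… = CHF 58,262.28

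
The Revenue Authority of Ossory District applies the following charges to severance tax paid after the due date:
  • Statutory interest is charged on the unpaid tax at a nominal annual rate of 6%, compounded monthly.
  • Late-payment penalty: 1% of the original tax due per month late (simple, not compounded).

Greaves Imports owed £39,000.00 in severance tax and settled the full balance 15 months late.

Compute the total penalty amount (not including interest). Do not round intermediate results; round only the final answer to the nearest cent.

£5,850.00

Late-payment penalty: 15 × 1% × £39,000.00 = £5,850.00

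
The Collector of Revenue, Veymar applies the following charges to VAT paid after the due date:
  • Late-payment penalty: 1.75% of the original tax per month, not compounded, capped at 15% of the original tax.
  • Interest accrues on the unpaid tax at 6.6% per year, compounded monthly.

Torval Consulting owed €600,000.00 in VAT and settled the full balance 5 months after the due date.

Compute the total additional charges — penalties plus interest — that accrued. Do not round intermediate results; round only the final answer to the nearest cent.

Penalty: 5 × 1.75% × €600,000.00 = €52,500.00 (below the 15% cap of €90,000.00)
Interest (6.6%/yr ÷ 12 = 0.55%/month): €600,000.00 × ((1 + 0.0055)^5 − 1) = €16,682.5010…
Penalties + interest = €52,500.0000 + €16,682.5010… = €69,182.50

€69,182.50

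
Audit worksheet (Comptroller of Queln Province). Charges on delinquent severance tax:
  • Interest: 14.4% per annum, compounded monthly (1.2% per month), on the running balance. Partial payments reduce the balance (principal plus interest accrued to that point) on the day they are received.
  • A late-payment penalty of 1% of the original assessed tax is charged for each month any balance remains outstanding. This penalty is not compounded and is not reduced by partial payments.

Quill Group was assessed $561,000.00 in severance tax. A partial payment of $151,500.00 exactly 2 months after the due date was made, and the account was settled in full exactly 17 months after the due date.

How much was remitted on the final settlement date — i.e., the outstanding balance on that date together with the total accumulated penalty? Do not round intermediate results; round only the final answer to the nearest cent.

$601,304.19

Balance at month 2: $561,000.0000 × (1 + 0.012)^2 = $574,544.7840
After $151,500.00 payment: $574,544.7840 − $151,500.00 = $423,044.7840
Balance at month 17: $423,044.7840 × (1 + 0.012)^15 = $505,934.1937…
Penalty: 17 × 1% × $561,000.00 = $95,370.00
Final settlement = outstanding balance + penalty = $505,934.1937… + $95,370.00 = $601,304.19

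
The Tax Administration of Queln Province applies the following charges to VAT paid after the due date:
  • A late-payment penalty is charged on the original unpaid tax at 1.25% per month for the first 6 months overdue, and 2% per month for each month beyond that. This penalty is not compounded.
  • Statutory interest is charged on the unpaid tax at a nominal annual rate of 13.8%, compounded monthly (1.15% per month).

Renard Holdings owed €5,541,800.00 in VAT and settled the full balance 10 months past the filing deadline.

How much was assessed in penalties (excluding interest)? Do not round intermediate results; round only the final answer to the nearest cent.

Penalty, months 1–6: 6 × 1.25% × €5,541,800.00 = €415,635.00
Penalty, months 7–10: 4 × 2% × €5,541,800.00 = €443,344.00
Total penalty = €415,635.00 + €443,344.00 = €858,979.00

€858,979.00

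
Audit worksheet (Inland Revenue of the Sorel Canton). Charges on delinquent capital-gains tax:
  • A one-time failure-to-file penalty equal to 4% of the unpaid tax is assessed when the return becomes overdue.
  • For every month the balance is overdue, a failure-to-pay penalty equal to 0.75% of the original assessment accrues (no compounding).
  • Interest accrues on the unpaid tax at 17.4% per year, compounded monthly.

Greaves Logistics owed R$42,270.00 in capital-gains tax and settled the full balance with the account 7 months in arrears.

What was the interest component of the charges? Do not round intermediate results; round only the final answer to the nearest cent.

R$4,481.61

Interest (17.4%/yr ÷ 12 = 1.45%/month): R$42,270.00 × ((1 + 0.0145)^7 − 1) = R$4,481.6139…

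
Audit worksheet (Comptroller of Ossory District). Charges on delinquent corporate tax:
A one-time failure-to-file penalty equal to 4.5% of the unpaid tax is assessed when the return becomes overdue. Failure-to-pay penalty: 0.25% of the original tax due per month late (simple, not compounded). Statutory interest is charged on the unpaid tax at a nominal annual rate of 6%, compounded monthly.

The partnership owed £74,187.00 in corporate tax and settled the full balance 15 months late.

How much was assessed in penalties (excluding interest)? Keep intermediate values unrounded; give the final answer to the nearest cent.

£6,120.43

Failure-to-file penalty: 4.5% × £74,187.00 = £3,338.42…
Failure-to-pay penalty: 15 × 0.25% × £74,187.00 = £2,782.01…
Total penalty = £3,338.42… + £2,782.01… = £6,120.43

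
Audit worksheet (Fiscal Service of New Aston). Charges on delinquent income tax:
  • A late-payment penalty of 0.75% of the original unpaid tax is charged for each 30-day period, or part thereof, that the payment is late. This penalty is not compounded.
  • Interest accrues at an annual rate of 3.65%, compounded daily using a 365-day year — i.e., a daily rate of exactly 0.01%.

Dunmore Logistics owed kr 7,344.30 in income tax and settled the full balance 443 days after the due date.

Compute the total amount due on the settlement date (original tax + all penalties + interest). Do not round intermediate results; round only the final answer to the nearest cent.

kr 8,503.18

Penalty periods: ⌈443/30⌉ = 15; penalty = 15 × 0.75% × kr 7,344.30 = kr 826.23…
Interest: kr 7,344.30 × ((1 + 0.0001)^443 − 1) = kr 7,344.30 × 0.04529358… = kr 332.6497…
Total = kr 7,344.30 + kr 826.2338… + kr 332.6497… = kr 8,503.18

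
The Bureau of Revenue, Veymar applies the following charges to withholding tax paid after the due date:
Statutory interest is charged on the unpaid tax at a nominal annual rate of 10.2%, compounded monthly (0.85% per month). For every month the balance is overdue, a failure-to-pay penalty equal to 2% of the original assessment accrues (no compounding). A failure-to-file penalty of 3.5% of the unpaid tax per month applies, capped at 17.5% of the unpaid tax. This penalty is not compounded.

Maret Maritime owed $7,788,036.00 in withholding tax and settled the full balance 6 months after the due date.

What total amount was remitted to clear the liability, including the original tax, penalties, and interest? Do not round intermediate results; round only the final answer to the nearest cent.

$10,491,233.01

Failure-to-file: 6 × 3.5% × $7,788,036.00 = $1,635,487.56, capped at 17.5% × $7,788,036.00 = $1,362,906.30
Failure-to-pay penalty: 6 × 2% × $7,788,036.00 = $934,564.32
Interest: $7,788,036.00 × ((1 + 0.0085)^6 − 1) = $7,788,036.00 × 0.0520961… = $405,726.3885…
Total = $7,788,036.00 + $2,297,470.6200 + $405,726.3885… = $10,491,233.01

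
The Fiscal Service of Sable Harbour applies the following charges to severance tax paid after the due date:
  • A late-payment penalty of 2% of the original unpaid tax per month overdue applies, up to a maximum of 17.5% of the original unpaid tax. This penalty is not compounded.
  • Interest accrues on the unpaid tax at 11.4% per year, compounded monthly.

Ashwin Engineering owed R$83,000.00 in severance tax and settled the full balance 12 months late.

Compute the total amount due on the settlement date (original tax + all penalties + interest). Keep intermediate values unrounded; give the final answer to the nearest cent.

Penalty (uncapped): 12 × 2% × R$83,000.00 = R$19,920.00; cap = 17.5% × R$83,000.00 = R$14,525.00 → penalty = R$14,525.00
Interest (11.4%/yr ÷ 12 = 0.95%/month): R$83,000.00 × ((1 + 0.0095)^12 − 1) = R$9,972.3850…
Total = R$83,000.00 + R$14,525.0000 + R$9,972.3850… = R$107,497.38

R$107,497.38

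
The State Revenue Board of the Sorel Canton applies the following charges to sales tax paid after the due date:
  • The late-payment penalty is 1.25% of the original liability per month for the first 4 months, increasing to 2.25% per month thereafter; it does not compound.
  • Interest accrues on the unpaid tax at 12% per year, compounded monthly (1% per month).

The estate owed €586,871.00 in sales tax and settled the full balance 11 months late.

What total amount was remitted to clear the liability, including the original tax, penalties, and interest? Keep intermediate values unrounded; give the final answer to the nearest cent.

Penalty, months 1–4: 4 × 1.25% × €586,871.00 = €29,343.55
Penalty, months 5–11: 7 × 2.25% × €586,871.00 = €92,432.18…
Interest: €586,871.00 × ((1 + 0.01)^11 − 1) = €586,871.00 × 0.1156683… = €67,882.3983…
Total = €586,871.00 + €121,775.7325 + €67,882.3983… = €776,529.13

€776,529.13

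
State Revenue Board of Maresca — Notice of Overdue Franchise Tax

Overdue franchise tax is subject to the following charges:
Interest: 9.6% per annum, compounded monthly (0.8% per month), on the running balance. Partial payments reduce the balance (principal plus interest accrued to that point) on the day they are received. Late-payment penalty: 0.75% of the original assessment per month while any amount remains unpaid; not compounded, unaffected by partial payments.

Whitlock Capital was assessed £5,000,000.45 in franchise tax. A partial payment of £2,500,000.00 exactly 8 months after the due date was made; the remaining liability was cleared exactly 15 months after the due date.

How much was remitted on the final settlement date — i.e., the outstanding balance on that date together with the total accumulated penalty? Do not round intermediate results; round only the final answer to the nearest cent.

£3,553,888.65

Balance at month 8: £5,000,000.4500 × (1 + 0.008)^8 = £5,329,105.2824…
After £2,500,000.00 payment: £5,329,105.2824… − £2,500,000.00 = £2,829,105.2824…
Balance at month 15: £2,829,105.2824… × (1 + 0.008)^7 = £2,991,388.6008…
Penalty: 15 × 0.75% × £5,000,000.45 = £562,500.05…
Final settlement = outstanding balance + penalty = £2,991,388.6008… + £562,500.05… = £3,553,888.65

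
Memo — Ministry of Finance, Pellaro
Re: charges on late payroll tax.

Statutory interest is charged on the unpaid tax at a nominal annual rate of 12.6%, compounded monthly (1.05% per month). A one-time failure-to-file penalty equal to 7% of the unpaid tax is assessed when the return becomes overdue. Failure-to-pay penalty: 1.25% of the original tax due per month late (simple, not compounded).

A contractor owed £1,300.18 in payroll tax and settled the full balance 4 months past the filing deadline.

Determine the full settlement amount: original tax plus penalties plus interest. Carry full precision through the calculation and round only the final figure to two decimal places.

£1,511.68

Failure-to-file penalty: 7% × £1,300.18 = £91.01…
Failure-to-pay penalty: 4 × 1.25% × £1,300.18 = £65.01…
Interest: £1,300.18 × ((1 + 0.0105)^4 − 1) = £1,300.18 × 0.0426661… = £55.4737…
Total = £1,300.18 + £156.0216 + £55.4737… = £1,511.68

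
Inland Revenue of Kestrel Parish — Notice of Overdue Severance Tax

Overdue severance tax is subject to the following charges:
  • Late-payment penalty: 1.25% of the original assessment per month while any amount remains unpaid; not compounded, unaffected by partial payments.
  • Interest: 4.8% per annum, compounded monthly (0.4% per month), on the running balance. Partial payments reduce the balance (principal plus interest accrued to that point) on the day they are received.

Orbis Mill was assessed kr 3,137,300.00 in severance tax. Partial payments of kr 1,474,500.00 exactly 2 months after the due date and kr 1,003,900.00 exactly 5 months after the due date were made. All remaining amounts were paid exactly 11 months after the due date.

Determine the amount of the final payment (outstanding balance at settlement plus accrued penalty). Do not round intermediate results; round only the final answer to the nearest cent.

kr 1,152,839.06

Balance at month 2: kr 3,137,300.0000 × (1 + 0.004)^2 = kr 3,162,448.5968
After kr 1,474,500.00 payment: kr 3,162,448.5968 − kr 1,474,500.00 = kr 1,687,948.5968
Balance at month 5: kr 1,687,948.5968 × (1 + 0.004)^3 = kr 1,708,285.1095…
After kr 1,003,900.00 payment: kr 1,708,285.1095… − kr 1,003,900.00 = kr 704,385.1095…
Balance at month 11: kr 704,385.1095… × (1 + 0.004)^6 = kr 721,460.3089…
Penalty: 11 × 1.25% × kr 3,137,300.00 = kr 431,378.75
Final settlement = outstanding balance + penalty = kr 721,460.3089… + kr 431,378.75 = kr 1,152,839.06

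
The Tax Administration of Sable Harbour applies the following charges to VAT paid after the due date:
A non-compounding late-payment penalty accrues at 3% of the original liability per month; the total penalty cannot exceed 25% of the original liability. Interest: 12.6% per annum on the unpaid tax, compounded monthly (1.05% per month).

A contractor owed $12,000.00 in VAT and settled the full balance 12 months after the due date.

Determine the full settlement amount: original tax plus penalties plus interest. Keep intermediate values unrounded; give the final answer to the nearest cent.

$16,602.45

Penalty (uncapped): 12 × 3% × $12,000.00 = $4,320.00; cap = 25% × $12,000.00 = $3,000.00 → penalty = $3,000.00
Interest: $12,000.00 × ((1 + 0.0105)^12 − 1) = $12,000.00 × 0.1335373… = $1,602.4476…
Total = $12,000.00 + $3,000.0000 + $1,602.4476… = $16,602.45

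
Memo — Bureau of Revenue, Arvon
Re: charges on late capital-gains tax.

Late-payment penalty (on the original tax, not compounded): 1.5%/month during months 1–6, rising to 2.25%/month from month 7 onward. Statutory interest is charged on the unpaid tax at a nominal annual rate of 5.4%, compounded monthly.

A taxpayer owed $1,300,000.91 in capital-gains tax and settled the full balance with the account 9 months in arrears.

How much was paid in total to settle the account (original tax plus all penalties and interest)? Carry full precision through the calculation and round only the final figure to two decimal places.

Penalty, months 1–6: 6 × 1.5% × $1,300,000.91 = $117,000.08…
Penalty, months 7–9: 3 × 2.25% × $1,300,000.91 = $87,750.06…
Interest (5.4%/yr ÷ 12 = 0.45%/month): $1,300,000.91 × ((1 + 0.0045)^9 − 1) = $53,607.7558…
Total = $1,300,000.91 + $204,750.1433… + $53,607.7558… = $1,558,358.81

$1,558,358.81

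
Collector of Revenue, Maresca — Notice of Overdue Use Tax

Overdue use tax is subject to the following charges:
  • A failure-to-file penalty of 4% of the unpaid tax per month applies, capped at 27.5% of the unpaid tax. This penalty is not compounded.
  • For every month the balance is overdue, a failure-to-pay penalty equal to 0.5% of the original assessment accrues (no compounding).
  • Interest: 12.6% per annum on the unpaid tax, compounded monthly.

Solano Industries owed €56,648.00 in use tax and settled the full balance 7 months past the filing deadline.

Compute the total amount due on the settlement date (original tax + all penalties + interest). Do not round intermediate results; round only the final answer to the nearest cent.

Failure-to-file: 7 × 4% × €56,648.00 = €15,861.44, capped at 27.5% × €56,648.00 = €15,578.20
Failure-to-pay penalty = 0.5% × €56,648.00 × 7 mo = €1,982.68
Interest (12.6%/yr ÷ 12 = 1.05%/month): €56,648.00 × ((1 + 0.0105)^7 − 1) = €4,297.1017…
Total = €56,648.00 + €17,560.8800 + €4,297.1017… = €78,505.98

€78,505.98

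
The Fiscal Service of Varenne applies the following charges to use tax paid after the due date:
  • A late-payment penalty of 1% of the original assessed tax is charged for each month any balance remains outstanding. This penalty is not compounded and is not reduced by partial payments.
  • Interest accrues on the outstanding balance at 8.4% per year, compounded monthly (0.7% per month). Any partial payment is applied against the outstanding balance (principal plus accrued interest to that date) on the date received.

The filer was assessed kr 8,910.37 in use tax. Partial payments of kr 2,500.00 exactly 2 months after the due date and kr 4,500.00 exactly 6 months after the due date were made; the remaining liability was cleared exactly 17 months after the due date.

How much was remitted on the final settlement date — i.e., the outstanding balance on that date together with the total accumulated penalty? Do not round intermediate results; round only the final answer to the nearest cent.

kr 3,912.33

Balance at month 2: kr 8,910.3700 × (1 + 0.007)^2 = kr 9,035.5518…
After kr 2,500.00 payment: kr 9,035.5518… − kr 2,500.00 = kr 6,535.5518…
Balance at month 6: kr 6,535.5518… × (1 + 0.007)^4 = kr 6,720.4777…
After kr 4,500.00 payment: kr 6,720.4777… − kr 4,500.00 = kr 2,220.4777…
Balance at month 17: kr 2,220.4777… × (1 + 0.007)^11 = kr 2,397.5661…
Penalty: 17 × 1% × kr 8,910.37 = kr 1,514.76…
Final settlement = outstanding balance + penalty = kr 2,397.5661… + kr 1,514.76… = kr 3,912.33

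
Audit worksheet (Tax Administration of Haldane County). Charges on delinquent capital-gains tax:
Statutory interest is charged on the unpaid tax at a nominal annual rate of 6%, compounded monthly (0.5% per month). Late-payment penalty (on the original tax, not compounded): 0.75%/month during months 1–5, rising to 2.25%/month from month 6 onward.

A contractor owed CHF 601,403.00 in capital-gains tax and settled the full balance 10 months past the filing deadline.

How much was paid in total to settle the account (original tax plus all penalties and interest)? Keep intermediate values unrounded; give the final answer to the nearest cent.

CHF 722,369.28

Penalty, months 1–5: 5 × 0.75% × CHF 601,403.00 = CHF 22,552.61…
Penalty, months 6–10: 5 × 2.25% × CHF 601,403.00 = CHF 67,657.84…
Interest: CHF 601,403.00 × ((1 + 0.005)^10 − 1) = CHF 601,403.00 × 0.0511401… = CHF 30,755.8288…
Total = CHF 601,403.00 + CHF 90,210.4500 + CHF 30,755.8288… = CHF 722,369.28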